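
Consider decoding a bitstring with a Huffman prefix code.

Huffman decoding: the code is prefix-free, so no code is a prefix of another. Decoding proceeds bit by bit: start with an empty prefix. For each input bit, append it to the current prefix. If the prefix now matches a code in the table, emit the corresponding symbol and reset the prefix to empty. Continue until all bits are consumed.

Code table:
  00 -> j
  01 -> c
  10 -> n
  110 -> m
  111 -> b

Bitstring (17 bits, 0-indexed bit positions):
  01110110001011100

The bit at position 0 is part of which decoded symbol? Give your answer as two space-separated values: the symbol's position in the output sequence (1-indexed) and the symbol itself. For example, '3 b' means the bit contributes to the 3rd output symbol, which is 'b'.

Bit 0: prefix='0' (no match yet)
Bit 1: prefix='01' -> emit 'c', reset
Bit 2: prefix='1' (no match yet)
Bit 3: prefix='11' (no match yet)
Bit 4: prefix='110' -> emit 'm', reset

Answer: 1 c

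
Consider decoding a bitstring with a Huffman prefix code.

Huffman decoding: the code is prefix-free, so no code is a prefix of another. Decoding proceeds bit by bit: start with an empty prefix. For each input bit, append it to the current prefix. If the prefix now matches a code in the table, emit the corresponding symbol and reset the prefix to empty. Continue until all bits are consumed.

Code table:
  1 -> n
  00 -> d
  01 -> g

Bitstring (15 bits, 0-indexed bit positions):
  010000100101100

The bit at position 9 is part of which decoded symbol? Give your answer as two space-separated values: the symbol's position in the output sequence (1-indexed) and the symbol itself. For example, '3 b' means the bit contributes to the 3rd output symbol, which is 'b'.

Answer: 6 n

Derivation:
Bit 0: prefix='0' (no match yet)
Bit 1: prefix='01' -> emit 'g', reset
Bit 2: prefix='0' (no match yet)
Bit 3: prefix='00' -> emit 'd', reset
Bit 4: prefix='0' (no match yet)
Bit 5: prefix='00' -> emit 'd', reset
Bit 6: prefix='1' -> emit 'n', reset
Bit 7: prefix='0' (no match yet)
Bit 8: prefix='00' -> emit 'd', reset
Bit 9: prefix='1' -> emit 'n', reset
Bit 10: prefix='0' (no match yet)
Bit 11: prefix='01' -> emit 'g', reset
Bit 12: prefix='1' -> emit 'n', reset
Bit 13: prefix='0' (no match yet)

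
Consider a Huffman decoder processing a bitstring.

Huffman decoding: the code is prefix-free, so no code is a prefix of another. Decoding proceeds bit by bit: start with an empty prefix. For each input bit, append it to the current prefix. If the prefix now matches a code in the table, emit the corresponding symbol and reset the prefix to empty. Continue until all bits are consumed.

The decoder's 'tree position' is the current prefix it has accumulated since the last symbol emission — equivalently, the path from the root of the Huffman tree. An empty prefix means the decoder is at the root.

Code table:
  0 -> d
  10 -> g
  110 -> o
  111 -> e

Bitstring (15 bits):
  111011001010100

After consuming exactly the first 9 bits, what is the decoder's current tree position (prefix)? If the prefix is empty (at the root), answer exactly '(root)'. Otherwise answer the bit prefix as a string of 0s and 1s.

Answer: 1

Derivation:
Bit 0: prefix='1' (no match yet)
Bit 1: prefix='11' (no match yet)
Bit 2: prefix='111' -> emit 'e', reset
Bit 3: prefix='0' -> emit 'd', reset
Bit 4: prefix='1' (no match yet)
Bit 5: prefix='11' (no match yet)
Bit 6: prefix='110' -> emit 'o', reset
Bit 7: prefix='0' -> emit 'd', reset
Bit 8: prefix='1' (no match yet)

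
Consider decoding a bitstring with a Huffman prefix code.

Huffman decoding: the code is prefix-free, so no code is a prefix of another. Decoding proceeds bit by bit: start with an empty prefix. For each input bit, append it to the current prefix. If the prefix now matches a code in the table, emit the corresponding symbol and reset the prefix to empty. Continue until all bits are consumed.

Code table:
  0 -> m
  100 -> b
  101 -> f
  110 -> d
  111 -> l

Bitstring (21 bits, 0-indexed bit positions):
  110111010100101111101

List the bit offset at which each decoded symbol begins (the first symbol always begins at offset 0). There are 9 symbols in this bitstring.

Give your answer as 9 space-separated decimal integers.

Answer: 0 3 6 7 10 11 12 15 18

Derivation:
Bit 0: prefix='1' (no match yet)
Bit 1: prefix='11' (no match yet)
Bit 2: prefix='110' -> emit 'd', reset
Bit 3: prefix='1' (no match yet)
Bit 4: prefix='11' (no match yet)
Bit 5: prefix='111' -> emit 'l', reset
Bit 6: prefix='0' -> emit 'm', reset
Bit 7: prefix='1' (no match yet)
Bit 8: prefix='10' (no match yet)
Bit 9: prefix='101' -> emit 'f', reset
Bit 10: prefix='0' -> emit 'm', reset
Bit 11: prefix='0' -> emit 'm', reset
Bit 12: prefix='1' (no match yet)
Bit 13: prefix='10' (no match yet)
Bit 14: prefix='101' -> emit 'f', reset
Bit 15: prefix='1' (no match yet)
Bit 16: prefix='11' (no match yet)
Bit 17: prefix='111' -> emit 'l', reset
Bit 18: prefix='1' (no match yet)
Bit 19: prefix='10' (no match yet)
Bit 20: prefix='101' -> emit 'f', reset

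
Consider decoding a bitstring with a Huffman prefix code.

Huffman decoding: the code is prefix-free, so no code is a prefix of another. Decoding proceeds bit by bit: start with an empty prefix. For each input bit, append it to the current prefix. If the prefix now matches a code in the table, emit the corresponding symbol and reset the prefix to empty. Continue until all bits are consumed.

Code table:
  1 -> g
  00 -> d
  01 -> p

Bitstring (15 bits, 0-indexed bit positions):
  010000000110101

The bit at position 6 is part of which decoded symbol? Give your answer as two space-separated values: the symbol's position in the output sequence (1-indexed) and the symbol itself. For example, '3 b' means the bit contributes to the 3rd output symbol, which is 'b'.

Bit 0: prefix='0' (no match yet)
Bit 1: prefix='01' -> emit 'p', reset
Bit 2: prefix='0' (no match yet)
Bit 3: prefix='00' -> emit 'd', reset
Bit 4: prefix='0' (no match yet)
Bit 5: prefix='00' -> emit 'd', reset
Bit 6: prefix='0' (no match yet)
Bit 7: prefix='00' -> emit 'd', reset
Bit 8: prefix='0' (no match yet)
Bit 9: prefix='01' -> emit 'p', reset
Bit 10: prefix='1' -> emit 'g', reset

Answer: 4 d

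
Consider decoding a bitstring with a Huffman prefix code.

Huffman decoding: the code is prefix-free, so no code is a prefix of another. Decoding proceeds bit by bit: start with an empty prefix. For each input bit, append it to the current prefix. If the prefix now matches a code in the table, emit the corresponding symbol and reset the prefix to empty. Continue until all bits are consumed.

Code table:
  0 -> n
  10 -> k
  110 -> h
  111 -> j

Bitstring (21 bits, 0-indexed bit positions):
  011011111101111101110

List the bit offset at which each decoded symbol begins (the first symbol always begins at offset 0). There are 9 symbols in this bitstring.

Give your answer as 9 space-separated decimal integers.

Answer: 0 1 4 7 10 11 14 17 20

Derivation:
Bit 0: prefix='0' -> emit 'n', reset
Bit 1: prefix='1' (no match yet)
Bit 2: prefix='11' (no match yet)
Bit 3: prefix='110' -> emit 'h', reset
Bit 4: prefix='1' (no match yet)
Bit 5: prefix='11' (no match yet)
Bit 6: prefix='111' -> emit 'j', reset
Bit 7: prefix='1' (no match yet)
Bit 8: prefix='11' (no match yet)
Bit 9: prefix='111' -> emit 'j', reset
Bit 10: prefix='0' -> emit 'n', reset
Bit 11: prefix='1' (no match yet)
Bit 12: prefix='11' (no match yet)
Bit 13: prefix='111' -> emit 'j', reset
Bit 14: prefix='1' (no match yet)
Bit 15: prefix='11' (no match yet)
Bit 16: prefix='110' -> emit 'h', reset
Bit 17: prefix='1' (no match yet)
Bit 18: prefix='11' (no match yet)
Bit 19: prefix='111' -> emit 'j', reset
Bit 20: prefix='0' -> emit 'n', reset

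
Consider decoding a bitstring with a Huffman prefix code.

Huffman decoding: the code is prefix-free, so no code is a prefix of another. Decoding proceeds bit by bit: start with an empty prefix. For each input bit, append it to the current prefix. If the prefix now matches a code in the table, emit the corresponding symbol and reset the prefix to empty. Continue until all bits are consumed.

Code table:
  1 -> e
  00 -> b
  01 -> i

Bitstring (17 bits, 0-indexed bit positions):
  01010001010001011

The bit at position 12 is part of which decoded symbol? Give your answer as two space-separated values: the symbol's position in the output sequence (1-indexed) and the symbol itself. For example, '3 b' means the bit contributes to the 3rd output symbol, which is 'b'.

Answer: 7 i

Derivation:
Bit 0: prefix='0' (no match yet)
Bit 1: prefix='01' -> emit 'i', reset
Bit 2: prefix='0' (no match yet)
Bit 3: prefix='01' -> emit 'i', reset
Bit 4: prefix='0' (no match yet)
Bit 5: prefix='00' -> emit 'b', reset
Bit 6: prefix='0' (no match yet)
Bit 7: prefix='01' -> emit 'i', reset
Bit 8: prefix='0' (no match yet)
Bit 9: prefix='01' -> emit 'i', reset
Bit 10: prefix='0' (no match yet)
Bit 11: prefix='00' -> emit 'b', reset
Bit 12: prefix='0' (no match yet)
Bit 13: prefix='01' -> emit 'i', reset
Bit 14: prefix='0' (no match yet)
Bit 15: prefix='01' -> emit 'i', reset
Bit 16: prefix='1' -> emit 'e', reset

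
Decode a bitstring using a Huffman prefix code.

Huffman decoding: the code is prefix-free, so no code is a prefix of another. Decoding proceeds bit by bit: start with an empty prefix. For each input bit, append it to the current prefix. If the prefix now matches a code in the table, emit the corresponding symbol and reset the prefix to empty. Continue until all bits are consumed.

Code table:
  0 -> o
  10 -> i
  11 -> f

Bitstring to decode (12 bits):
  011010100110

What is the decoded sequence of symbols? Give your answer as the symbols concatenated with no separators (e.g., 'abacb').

Bit 0: prefix='0' -> emit 'o', reset
Bit 1: prefix='1' (no match yet)
Bit 2: prefix='11' -> emit 'f', reset
Bit 3: prefix='0' -> emit 'o', reset
Bit 4: prefix='1' (no match yet)
Bit 5: prefix='10' -> emit 'i', reset
Bit 6: prefix='1' (no match yet)
Bit 7: prefix='10' -> emit 'i', reset
Bit 8: prefix='0' -> emit 'o', reset
Bit 9: prefix='1' (no match yet)
Bit 10: prefix='11' -> emit 'f', reset
Bit 11: prefix='0' -> emit 'o', reset

Answer: ofoiiofo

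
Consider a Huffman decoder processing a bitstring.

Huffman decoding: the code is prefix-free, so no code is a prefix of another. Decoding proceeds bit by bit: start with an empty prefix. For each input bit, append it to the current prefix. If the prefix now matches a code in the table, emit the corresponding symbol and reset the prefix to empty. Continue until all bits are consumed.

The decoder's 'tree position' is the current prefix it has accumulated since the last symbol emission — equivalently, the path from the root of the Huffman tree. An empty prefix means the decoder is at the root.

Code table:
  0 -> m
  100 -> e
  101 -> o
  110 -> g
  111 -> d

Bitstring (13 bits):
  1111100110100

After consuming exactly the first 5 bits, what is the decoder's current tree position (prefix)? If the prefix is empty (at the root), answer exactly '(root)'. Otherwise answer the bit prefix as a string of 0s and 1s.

Bit 0: prefix='1' (no match yet)
Bit 1: prefix='11' (no match yet)
Bit 2: prefix='111' -> emit 'd', reset
Bit 3: prefix='1' (no match yet)
Bit 4: prefix='11' (no match yet)

Answer: 11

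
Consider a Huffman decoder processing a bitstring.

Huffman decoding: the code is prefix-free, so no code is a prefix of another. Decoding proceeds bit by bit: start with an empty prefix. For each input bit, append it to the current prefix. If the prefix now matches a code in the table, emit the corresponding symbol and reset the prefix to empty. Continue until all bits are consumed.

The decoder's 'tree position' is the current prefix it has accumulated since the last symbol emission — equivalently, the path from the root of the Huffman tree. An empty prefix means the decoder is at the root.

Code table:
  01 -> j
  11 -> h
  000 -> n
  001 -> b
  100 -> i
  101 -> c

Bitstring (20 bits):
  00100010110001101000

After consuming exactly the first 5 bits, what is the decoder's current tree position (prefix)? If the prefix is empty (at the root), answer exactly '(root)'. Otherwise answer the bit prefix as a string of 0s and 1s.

Answer: 00

Derivation:
Bit 0: prefix='0' (no match yet)
Bit 1: prefix='00' (no match yet)
Bit 2: prefix='001' -> emit 'b', reset
Bit 3: prefix='0' (no match yet)
Bit 4: prefix='00' (no match yet)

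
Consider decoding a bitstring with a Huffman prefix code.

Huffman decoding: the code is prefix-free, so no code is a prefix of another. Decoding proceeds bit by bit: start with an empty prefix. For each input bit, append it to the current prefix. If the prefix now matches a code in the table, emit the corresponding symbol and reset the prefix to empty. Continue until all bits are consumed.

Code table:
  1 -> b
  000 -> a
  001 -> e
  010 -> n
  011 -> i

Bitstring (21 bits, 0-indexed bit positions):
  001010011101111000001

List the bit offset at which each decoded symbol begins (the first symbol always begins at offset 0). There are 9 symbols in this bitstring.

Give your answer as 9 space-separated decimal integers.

Bit 0: prefix='0' (no match yet)
Bit 1: prefix='00' (no match yet)
Bit 2: prefix='001' -> emit 'e', reset
Bit 3: prefix='0' (no match yet)
Bit 4: prefix='01' (no match yet)
Bit 5: prefix='010' -> emit 'n', reset
Bit 6: prefix='0' (no match yet)
Bit 7: prefix='01' (no match yet)
Bit 8: prefix='011' -> emit 'i', reset
Bit 9: prefix='1' -> emit 'b', reset
Bit 10: prefix='0' (no match yet)
Bit 11: prefix='01' (no match yet)
Bit 12: prefix='011' -> emit 'i', reset
Bit 13: prefix='1' -> emit 'b', reset
Bit 14: prefix='1' -> emit 'b', reset
Bit 15: prefix='0' (no match yet)
Bit 16: prefix='00' (no match yet)
Bit 17: prefix='000' -> emit 'a', reset
Bit 18: prefix='0' (no match yet)
Bit 19: prefix='00' (no match yet)
Bit 20: prefix='001' -> emit 'e', reset

Answer: 0 3 6 9 10 13 14 15 18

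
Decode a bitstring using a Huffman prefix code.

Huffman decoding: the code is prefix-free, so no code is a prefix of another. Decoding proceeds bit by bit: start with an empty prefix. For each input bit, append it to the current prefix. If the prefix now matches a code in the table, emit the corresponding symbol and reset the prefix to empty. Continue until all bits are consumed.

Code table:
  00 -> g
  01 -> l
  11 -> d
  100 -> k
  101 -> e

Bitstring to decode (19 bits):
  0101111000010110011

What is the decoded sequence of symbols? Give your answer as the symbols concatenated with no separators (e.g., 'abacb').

Answer: lldkgekd

Derivation:
Bit 0: prefix='0' (no match yet)
Bit 1: prefix='01' -> emit 'l', reset
Bit 2: prefix='0' (no match yet)
Bit 3: prefix='01' -> emit 'l', reset
Bit 4: prefix='1' (no match yet)
Bit 5: prefix='11' -> emit 'd', reset
Bit 6: prefix='1' (no match yet)
Bit 7: prefix='10' (no match yet)
Bit 8: prefix='100' -> emit 'k', reset
Bit 9: prefix='0' (no match yet)
Bit 10: prefix='00' -> emit 'g', reset
Bit 11: prefix='1' (no match yet)
Bit 12: prefix='10' (no match yet)
Bit 13: prefix='101' -> emit 'e', reset
Bit 14: prefix='1' (no match yet)
Bit 15: prefix='10' (no match yet)
Bit 16: prefix='100' -> emit 'k', reset
Bit 17: prefix='1' (no match yet)
Bit 18: prefix='11' -> emit 'd', reset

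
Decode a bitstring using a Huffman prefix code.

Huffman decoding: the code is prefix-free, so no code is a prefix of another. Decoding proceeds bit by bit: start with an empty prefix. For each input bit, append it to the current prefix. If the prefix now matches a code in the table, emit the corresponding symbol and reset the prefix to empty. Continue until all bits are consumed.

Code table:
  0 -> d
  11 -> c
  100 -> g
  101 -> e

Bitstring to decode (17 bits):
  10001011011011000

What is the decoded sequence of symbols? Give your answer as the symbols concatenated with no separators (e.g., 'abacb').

Bit 0: prefix='1' (no match yet)
Bit 1: prefix='10' (no match yet)
Bit 2: prefix='100' -> emit 'g', reset
Bit 3: prefix='0' -> emit 'd', reset
Bit 4: prefix='1' (no match yet)
Bit 5: prefix='10' (no match yet)
Bit 6: prefix='101' -> emit 'e', reset
Bit 7: prefix='1' (no match yet)
Bit 8: prefix='10' (no match yet)
Bit 9: prefix='101' -> emit 'e', reset
Bit 10: prefix='1' (no match yet)
Bit 11: prefix='10' (no match yet)
Bit 12: prefix='101' -> emit 'e', reset
Bit 13: prefix='1' (no match yet)
Bit 14: prefix='10' (no match yet)
Bit 15: prefix='100' -> emit 'g', reset
Bit 16: prefix='0' -> emit 'd', reset

Answer: gdeeegd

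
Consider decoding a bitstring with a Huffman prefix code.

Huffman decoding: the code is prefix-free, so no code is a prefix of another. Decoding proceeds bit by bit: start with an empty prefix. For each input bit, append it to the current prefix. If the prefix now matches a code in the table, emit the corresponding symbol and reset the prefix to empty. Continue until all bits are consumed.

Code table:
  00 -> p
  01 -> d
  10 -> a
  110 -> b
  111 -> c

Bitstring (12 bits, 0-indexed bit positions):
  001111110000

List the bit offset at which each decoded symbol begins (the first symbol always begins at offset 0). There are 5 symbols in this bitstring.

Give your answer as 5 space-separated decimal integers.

Bit 0: prefix='0' (no match yet)
Bit 1: prefix='00' -> emit 'p', reset
Bit 2: prefix='1' (no match yet)
Bit 3: prefix='11' (no match yet)
Bit 4: prefix='111' -> emit 'c', reset
Bit 5: prefix='1' (no match yet)
Bit 6: prefix='11' (no match yet)
Bit 7: prefix='111' -> emit 'c', reset
Bit 8: prefix='0' (no match yet)
Bit 9: prefix='00' -> emit 'p', reset
Bit 10: prefix='0' (no match yet)
Bit 11: prefix='00' -> emit 'p', reset

Answer: 0 2 5 8 10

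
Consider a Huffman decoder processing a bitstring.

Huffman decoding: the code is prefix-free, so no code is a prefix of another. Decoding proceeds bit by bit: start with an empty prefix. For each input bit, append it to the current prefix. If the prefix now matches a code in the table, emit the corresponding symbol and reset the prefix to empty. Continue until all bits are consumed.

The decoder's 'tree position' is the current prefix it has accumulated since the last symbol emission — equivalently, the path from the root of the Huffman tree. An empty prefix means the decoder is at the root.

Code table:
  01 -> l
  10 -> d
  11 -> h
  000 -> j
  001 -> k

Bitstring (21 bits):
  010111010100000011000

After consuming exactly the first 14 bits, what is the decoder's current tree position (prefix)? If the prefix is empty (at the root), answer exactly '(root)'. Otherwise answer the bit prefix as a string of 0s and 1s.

Bit 0: prefix='0' (no match yet)
Bit 1: prefix='01' -> emit 'l', reset
Bit 2: prefix='0' (no match yet)
Bit 3: prefix='01' -> emit 'l', reset
Bit 4: prefix='1' (no match yet)
Bit 5: prefix='11' -> emit 'h', reset
Bit 6: prefix='0' (no match yet)
Bit 7: prefix='01' -> emit 'l', reset
Bit 8: prefix='0' (no match yet)
Bit 9: prefix='01' -> emit 'l', reset
Bit 10: prefix='0' (no match yet)
Bit 11: prefix='00' (no match yet)
Bit 12: prefix='000' -> emit 'j', reset
Bit 13: prefix='0' (no match yet)

Answer: 0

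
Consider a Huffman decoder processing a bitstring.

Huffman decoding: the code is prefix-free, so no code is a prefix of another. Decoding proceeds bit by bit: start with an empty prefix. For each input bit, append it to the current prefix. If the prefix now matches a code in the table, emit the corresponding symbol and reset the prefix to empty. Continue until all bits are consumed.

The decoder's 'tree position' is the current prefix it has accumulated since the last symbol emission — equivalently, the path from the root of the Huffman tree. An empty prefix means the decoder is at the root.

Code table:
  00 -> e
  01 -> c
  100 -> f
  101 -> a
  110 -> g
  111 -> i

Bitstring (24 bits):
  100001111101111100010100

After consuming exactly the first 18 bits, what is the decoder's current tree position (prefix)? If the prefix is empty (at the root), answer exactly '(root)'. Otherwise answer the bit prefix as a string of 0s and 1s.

Answer: 0

Derivation:
Bit 0: prefix='1' (no match yet)
Bit 1: prefix='10' (no match yet)
Bit 2: prefix='100' -> emit 'f', reset
Bit 3: prefix='0' (no match yet)
Bit 4: prefix='00' -> emit 'e', reset
Bit 5: prefix='1' (no match yet)
Bit 6: prefix='11' (no match yet)
Bit 7: prefix='111' -> emit 'i', reset
Bit 8: prefix='1' (no match yet)
Bit 9: prefix='11' (no match yet)
Bit 10: prefix='110' -> emit 'g', reset
Bit 11: prefix='1' (no match yet)
Bit 12: prefix='11' (no match yet)
Bit 13: prefix='111' -> emit 'i', reset
Bit 14: prefix='1' (no match yet)
Bit 15: prefix='11' (no match yet)
Bit 16: prefix='110' -> emit 'g', reset
Bit 17: prefix='0' (no match yet)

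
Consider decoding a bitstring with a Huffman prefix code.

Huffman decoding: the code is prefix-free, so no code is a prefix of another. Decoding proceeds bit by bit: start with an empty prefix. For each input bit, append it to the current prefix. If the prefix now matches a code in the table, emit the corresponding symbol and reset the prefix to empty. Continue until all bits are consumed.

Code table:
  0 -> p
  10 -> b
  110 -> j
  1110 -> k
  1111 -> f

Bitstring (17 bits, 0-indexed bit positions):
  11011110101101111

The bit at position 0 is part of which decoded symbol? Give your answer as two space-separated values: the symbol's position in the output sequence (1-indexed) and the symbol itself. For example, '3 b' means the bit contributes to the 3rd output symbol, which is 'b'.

Bit 0: prefix='1' (no match yet)
Bit 1: prefix='11' (no match yet)
Bit 2: prefix='110' -> emit 'j', reset
Bit 3: prefix='1' (no match yet)
Bit 4: prefix='11' (no match yet)

Answer: 1 j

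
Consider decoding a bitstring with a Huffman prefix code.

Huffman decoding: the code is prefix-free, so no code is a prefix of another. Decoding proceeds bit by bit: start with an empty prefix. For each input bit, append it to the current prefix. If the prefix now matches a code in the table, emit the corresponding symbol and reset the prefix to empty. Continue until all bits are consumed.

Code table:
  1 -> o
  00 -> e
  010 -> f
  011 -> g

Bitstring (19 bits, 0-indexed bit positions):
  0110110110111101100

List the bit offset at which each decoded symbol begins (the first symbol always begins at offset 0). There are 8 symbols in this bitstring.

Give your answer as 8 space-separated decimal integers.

Bit 0: prefix='0' (no match yet)
Bit 1: prefix='01' (no match yet)
Bit 2: prefix='011' -> emit 'g', reset
Bit 3: prefix='0' (no match yet)
Bit 4: prefix='01' (no match yet)
Bit 5: prefix='011' -> emit 'g', reset
Bit 6: prefix='0' (no match yet)
Bit 7: prefix='01' (no match yet)
Bit 8: prefix='011' -> emit 'g', reset
Bit 9: prefix='0' (no match yet)
Bit 10: prefix='01' (no match yet)
Bit 11: prefix='011' -> emit 'g', reset
Bit 12: prefix='1' -> emit 'o', reset
Bit 13: prefix='1' -> emit 'o', reset
Bit 14: prefix='0' (no match yet)
Bit 15: prefix='01' (no match yet)
Bit 16: prefix='011' -> emit 'g', reset
Bit 17: prefix='0' (no match yet)
Bit 18: prefix='00' -> emit 'e', reset

Answer: 0 3 6 9 12 13 14 17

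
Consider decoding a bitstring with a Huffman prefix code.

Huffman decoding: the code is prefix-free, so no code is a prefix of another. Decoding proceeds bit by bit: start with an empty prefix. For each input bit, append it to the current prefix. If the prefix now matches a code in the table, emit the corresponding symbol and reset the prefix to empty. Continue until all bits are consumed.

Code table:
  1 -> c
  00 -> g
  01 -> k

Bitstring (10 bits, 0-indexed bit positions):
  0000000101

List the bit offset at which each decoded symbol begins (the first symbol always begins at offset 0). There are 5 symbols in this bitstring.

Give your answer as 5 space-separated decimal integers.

Answer: 0 2 4 6 8

Derivation:
Bit 0: prefix='0' (no match yet)
Bit 1: prefix='00' -> emit 'g', reset
Bit 2: prefix='0' (no match yet)
Bit 3: prefix='00' -> emit 'g', reset
Bit 4: prefix='0' (no match yet)
Bit 5: prefix='00' -> emit 'g', reset
Bit 6: prefix='0' (no match yet)
Bit 7: prefix='01' -> emit 'k', reset
Bit 8: prefix='0' (no match yet)
Bit 9: prefix='01' -> emit 'k', reset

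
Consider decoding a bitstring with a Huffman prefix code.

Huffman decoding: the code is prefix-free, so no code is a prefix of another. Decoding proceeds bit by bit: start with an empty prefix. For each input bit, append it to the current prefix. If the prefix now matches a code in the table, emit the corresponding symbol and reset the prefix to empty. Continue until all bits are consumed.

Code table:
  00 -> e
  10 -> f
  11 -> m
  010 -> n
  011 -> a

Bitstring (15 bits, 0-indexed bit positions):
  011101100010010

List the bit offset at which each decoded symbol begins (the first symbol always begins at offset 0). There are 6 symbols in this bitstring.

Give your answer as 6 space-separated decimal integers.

Answer: 0 3 5 7 9 12

Derivation:
Bit 0: prefix='0' (no match yet)
Bit 1: prefix='01' (no match yet)
Bit 2: prefix='011' -> emit 'a', reset
Bit 3: prefix='1' (no match yet)
Bit 4: prefix='10' -> emit 'f', reset
Bit 5: prefix='1' (no match yet)
Bit 6: prefix='11' -> emit 'm', reset
Bit 7: prefix='0' (no match yet)
Bit 8: prefix='00' -> emit 'e', reset
Bit 9: prefix='0' (no match yet)
Bit 10: prefix='01' (no match yet)
Bit 11: prefix='010' -> emit 'n', reset
Bit 12: prefix='0' (no match yet)
Bit 13: prefix='01' (no match yet)
Bit 14: prefix='010' -> emit 'n', reset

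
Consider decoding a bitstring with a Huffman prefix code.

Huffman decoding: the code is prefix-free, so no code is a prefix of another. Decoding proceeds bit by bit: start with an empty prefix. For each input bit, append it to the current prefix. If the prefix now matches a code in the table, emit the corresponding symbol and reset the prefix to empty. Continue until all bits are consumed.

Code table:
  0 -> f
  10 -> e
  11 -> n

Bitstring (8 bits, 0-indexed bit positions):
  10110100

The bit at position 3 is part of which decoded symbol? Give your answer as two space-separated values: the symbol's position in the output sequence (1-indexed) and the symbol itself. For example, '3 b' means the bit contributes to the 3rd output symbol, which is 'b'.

Bit 0: prefix='1' (no match yet)
Bit 1: prefix='10' -> emit 'e', reset
Bit 2: prefix='1' (no match yet)
Bit 3: prefix='11' -> emit 'n', reset
Bit 4: prefix='0' -> emit 'f', reset
Bit 5: prefix='1' (no match yet)
Bit 6: prefix='10' -> emit 'e', reset
Bit 7: prefix='0' -> emit 'f', reset

Answer: 2 n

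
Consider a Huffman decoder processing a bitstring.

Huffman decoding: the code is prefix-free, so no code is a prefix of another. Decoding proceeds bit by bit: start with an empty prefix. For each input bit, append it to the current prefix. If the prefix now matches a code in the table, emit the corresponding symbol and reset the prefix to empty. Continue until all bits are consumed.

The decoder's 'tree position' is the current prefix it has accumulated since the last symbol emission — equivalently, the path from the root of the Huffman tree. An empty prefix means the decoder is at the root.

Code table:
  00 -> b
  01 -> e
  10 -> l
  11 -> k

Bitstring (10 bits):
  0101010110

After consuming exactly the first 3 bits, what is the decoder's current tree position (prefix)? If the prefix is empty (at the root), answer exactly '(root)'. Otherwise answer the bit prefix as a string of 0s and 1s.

Answer: 0

Derivation:
Bit 0: prefix='0' (no match yet)
Bit 1: prefix='01' -> emit 'e', reset
Bit 2: prefix='0' (no match yet)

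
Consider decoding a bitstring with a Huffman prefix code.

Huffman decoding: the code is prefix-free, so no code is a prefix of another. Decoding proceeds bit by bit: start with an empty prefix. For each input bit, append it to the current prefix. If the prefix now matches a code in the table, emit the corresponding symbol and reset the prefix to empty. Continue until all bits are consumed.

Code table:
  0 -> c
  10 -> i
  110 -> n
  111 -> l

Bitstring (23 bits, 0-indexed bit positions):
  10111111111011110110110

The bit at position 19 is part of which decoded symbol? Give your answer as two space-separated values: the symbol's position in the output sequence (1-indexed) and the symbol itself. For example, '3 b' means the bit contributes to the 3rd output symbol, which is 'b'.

Bit 0: prefix='1' (no match yet)
Bit 1: prefix='10' -> emit 'i', reset
Bit 2: prefix='1' (no match yet)
Bit 3: prefix='11' (no match yet)
Bit 4: prefix='111' -> emit 'l', reset
Bit 5: prefix='1' (no match yet)
Bit 6: prefix='11' (no match yet)
Bit 7: prefix='111' -> emit 'l', reset
Bit 8: prefix='1' (no match yet)
Bit 9: prefix='11' (no match yet)
Bit 10: prefix='111' -> emit 'l', reset
Bit 11: prefix='0' -> emit 'c', reset
Bit 12: prefix='1' (no match yet)
Bit 13: prefix='11' (no match yet)
Bit 14: prefix='111' -> emit 'l', reset
Bit 15: prefix='1' (no match yet)
Bit 16: prefix='10' -> emit 'i', reset
Bit 17: prefix='1' (no match yet)
Bit 18: prefix='11' (no match yet)
Bit 19: prefix='110' -> emit 'n', reset
Bit 20: prefix='1' (no match yet)
Bit 21: prefix='11' (no match yet)
Bit 22: prefix='110' -> emit 'n', reset

Answer: 8 n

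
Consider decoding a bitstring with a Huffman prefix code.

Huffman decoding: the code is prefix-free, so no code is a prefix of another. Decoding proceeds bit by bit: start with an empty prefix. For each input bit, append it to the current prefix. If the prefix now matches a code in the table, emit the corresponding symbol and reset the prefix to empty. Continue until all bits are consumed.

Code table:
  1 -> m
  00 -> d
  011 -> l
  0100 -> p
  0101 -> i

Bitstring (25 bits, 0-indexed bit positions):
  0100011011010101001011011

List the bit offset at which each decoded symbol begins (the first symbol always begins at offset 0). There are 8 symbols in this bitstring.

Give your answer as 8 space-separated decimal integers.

Bit 0: prefix='0' (no match yet)
Bit 1: prefix='01' (no match yet)
Bit 2: prefix='010' (no match yet)
Bit 3: prefix='0100' -> emit 'p', reset
Bit 4: prefix='0' (no match yet)
Bit 5: prefix='01' (no match yet)
Bit 6: prefix='011' -> emit 'l', reset
Bit 7: prefix='0' (no match yet)
Bit 8: prefix='01' (no match yet)
Bit 9: prefix='011' -> emit 'l', reset
Bit 10: prefix='0' (no match yet)
Bit 11: prefix='01' (no match yet)
Bit 12: prefix='010' (no match yet)
Bit 13: prefix='0101' -> emit 'i', reset
Bit 14: prefix='0' (no match yet)
Bit 15: prefix='01' (no match yet)
Bit 16: prefix='010' (no match yet)
Bit 17: prefix='0100' -> emit 'p', reset
Bit 18: prefix='1' -> emit 'm', reset
Bit 19: prefix='0' (no match yet)
Bit 20: prefix='01' (no match yet)
Bit 21: prefix='011' -> emit 'l', reset
Bit 22: prefix='0' (no match yet)
Bit 23: prefix='01' (no match yet)
Bit 24: prefix='011' -> emit 'l', reset

Answer: 0 4 7 10 14 18 19 22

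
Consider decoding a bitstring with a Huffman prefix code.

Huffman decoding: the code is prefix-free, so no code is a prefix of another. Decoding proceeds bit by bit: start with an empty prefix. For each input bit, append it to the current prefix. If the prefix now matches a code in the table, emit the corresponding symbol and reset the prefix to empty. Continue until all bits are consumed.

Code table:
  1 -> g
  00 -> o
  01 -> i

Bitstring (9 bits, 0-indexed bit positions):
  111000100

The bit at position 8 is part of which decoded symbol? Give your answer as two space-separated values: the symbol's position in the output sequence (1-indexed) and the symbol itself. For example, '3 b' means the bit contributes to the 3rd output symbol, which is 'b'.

Answer: 6 o

Derivation:
Bit 0: prefix='1' -> emit 'g', reset
Bit 1: prefix='1' -> emit 'g', reset
Bit 2: prefix='1' -> emit 'g', reset
Bit 3: prefix='0' (no match yet)
Bit 4: prefix='00' -> emit 'o', reset
Bit 5: prefix='0' (no match yet)
Bit 6: prefix='01' -> emit 'i', reset
Bit 7: prefix='0' (no match yet)
Bit 8: prefix='00' -> emit 'o', reset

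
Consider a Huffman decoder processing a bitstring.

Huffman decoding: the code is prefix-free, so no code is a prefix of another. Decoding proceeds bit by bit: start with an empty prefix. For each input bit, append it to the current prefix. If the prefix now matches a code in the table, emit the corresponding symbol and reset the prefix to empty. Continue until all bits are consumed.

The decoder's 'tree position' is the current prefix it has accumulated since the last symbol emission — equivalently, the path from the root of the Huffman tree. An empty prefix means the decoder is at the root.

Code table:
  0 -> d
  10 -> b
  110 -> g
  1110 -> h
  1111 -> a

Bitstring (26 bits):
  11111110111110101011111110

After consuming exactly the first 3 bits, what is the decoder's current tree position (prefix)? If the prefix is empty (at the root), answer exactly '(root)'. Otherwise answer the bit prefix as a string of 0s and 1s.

Bit 0: prefix='1' (no match yet)
Bit 1: prefix='11' (no match yet)
Bit 2: prefix='111' (no match yet)

Answer: 111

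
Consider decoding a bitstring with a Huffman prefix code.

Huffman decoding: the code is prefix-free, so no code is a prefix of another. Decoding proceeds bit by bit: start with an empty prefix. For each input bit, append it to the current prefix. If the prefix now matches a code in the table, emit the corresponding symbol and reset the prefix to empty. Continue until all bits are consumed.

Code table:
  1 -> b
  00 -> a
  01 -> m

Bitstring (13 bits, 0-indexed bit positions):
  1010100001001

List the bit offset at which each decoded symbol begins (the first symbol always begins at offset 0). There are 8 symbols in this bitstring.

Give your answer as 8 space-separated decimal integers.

Bit 0: prefix='1' -> emit 'b', reset
Bit 1: prefix='0' (no match yet)
Bit 2: prefix='01' -> emit 'm', reset
Bit 3: prefix='0' (no match yet)
Bit 4: prefix='01' -> emit 'm', reset
Bit 5: prefix='0' (no match yet)
Bit 6: prefix='00' -> emit 'a', reset
Bit 7: prefix='0' (no match yet)
Bit 8: prefix='00' -> emit 'a', reset
Bit 9: prefix='1' -> emit 'b', reset
Bit 10: prefix='0' (no match yet)
Bit 11: prefix='00' -> emit 'a', reset
Bit 12: prefix='1' -> emit 'b', reset

Answer: 0 1 3 5 7 9 10 12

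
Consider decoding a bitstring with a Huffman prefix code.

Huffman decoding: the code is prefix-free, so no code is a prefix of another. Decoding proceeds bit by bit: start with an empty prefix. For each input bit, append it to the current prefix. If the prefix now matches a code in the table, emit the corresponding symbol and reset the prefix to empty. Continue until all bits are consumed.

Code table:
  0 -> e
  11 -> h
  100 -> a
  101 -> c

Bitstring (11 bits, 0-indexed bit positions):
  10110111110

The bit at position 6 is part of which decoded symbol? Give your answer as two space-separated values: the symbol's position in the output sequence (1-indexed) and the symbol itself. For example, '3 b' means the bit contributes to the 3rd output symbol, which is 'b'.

Answer: 3 h

Derivation:
Bit 0: prefix='1' (no match yet)
Bit 1: prefix='10' (no match yet)
Bit 2: prefix='101' -> emit 'c', reset
Bit 3: prefix='1' (no match yet)
Bit 4: prefix='10' (no match yet)
Bit 5: prefix='101' -> emit 'c', reset
Bit 6: prefix='1' (no match yet)
Bit 7: prefix='11' -> emit 'h', reset
Bit 8: prefix='1' (no match yet)
Bit 9: prefix='11' -> emit 'h', reset
Bit 10: prefix='0' -> emit 'e', reset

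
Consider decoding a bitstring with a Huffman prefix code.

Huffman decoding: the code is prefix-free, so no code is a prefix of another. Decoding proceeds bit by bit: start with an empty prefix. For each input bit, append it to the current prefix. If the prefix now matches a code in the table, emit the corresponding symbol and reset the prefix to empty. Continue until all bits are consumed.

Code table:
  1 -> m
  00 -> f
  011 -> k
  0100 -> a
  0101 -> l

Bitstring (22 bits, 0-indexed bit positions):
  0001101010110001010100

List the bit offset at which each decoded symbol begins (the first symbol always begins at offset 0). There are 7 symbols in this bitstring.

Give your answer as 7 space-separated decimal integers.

Bit 0: prefix='0' (no match yet)
Bit 1: prefix='00' -> emit 'f', reset
Bit 2: prefix='0' (no match yet)
Bit 3: prefix='01' (no match yet)
Bit 4: prefix='011' -> emit 'k', reset
Bit 5: prefix='0' (no match yet)
Bit 6: prefix='01' (no match yet)
Bit 7: prefix='010' (no match yet)
Bit 8: prefix='0101' -> emit 'l', reset
Bit 9: prefix='0' (no match yet)
Bit 10: prefix='01' (no match yet)
Bit 11: prefix='011' -> emit 'k', reset
Bit 12: prefix='0' (no match yet)
Bit 13: prefix='00' -> emit 'f', reset
Bit 14: prefix='0' (no match yet)
Bit 15: prefix='01' (no match yet)
Bit 16: prefix='010' (no match yet)
Bit 17: prefix='0101' -> emit 'l', reset
Bit 18: prefix='0' (no match yet)
Bit 19: prefix='01' (no match yet)
Bit 20: prefix='010' (no match yet)
Bit 21: prefix='0100' -> emit 'a', reset

Answer: 0 2 5 9 12 14 18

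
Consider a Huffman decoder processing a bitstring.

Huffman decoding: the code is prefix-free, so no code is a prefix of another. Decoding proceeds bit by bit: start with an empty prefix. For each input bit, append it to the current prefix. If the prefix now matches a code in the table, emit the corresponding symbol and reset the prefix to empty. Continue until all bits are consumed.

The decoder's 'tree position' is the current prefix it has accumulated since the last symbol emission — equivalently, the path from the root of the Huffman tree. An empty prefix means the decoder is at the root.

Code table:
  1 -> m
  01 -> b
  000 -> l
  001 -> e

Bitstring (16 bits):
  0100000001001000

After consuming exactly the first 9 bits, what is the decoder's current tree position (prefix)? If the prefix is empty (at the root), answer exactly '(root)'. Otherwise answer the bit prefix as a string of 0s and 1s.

Answer: 0

Derivation:
Bit 0: prefix='0' (no match yet)
Bit 1: prefix='01' -> emit 'b', reset
Bit 2: prefix='0' (no match yet)
Bit 3: prefix='00' (no match yet)
Bit 4: prefix='000' -> emit 'l', reset
Bit 5: prefix='0' (no match yet)
Bit 6: prefix='00' (no match yet)
Bit 7: prefix='000' -> emit 'l', reset
Bit 8: prefix='0' (no match yet)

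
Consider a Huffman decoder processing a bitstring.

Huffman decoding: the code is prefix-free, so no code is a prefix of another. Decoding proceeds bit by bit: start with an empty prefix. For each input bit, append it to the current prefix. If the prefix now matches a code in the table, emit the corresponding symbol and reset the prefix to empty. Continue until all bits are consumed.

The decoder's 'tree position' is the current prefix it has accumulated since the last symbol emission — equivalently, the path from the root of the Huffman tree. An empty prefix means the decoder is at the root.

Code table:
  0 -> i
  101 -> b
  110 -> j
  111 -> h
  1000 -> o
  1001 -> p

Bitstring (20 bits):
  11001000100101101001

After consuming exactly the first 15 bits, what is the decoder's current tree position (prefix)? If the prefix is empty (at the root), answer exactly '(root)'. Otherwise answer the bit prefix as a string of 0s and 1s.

Answer: 11

Derivation:
Bit 0: prefix='1' (no match yet)
Bit 1: prefix='11' (no match yet)
Bit 2: prefix='110' -> emit 'j', reset
Bit 3: prefix='0' -> emit 'i', reset
Bit 4: prefix='1' (no match yet)
Bit 5: prefix='10' (no match yet)
Bit 6: prefix='100' (no match yet)
Bit 7: prefix='1000' -> emit 'o', reset
Bit 8: prefix='1' (no match yet)
Bit 9: prefix='10' (no match yet)
Bit 10: prefix='100' (no match yet)
Bit 11: prefix='1001' -> emit 'p', reset
Bit 12: prefix='0' -> emit 'i', reset
Bit 13: prefix='1' (no match yet)
Bit 14: prefix='11' (no match yet)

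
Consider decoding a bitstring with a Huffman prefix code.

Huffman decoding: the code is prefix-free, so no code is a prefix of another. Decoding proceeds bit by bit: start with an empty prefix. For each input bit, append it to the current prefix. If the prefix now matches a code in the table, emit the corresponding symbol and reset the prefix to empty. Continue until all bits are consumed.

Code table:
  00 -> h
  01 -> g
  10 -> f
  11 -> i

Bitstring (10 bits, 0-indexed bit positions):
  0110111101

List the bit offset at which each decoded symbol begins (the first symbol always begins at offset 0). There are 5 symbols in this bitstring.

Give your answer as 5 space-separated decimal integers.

Answer: 0 2 4 6 8

Derivation:
Bit 0: prefix='0' (no match yet)
Bit 1: prefix='01' -> emit 'g', reset
Bit 2: prefix='1' (no match yet)
Bit 3: prefix='10' -> emit 'f', reset
Bit 4: prefix='1' (no match yet)
Bit 5: prefix='11' -> emit 'i', reset
Bit 6: prefix='1' (no match yet)
Bit 7: prefix='11' -> emit 'i', reset
Bit 8: prefix='0' (no match yet)
Bit 9: prefix='01' -> emit 'g', reset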